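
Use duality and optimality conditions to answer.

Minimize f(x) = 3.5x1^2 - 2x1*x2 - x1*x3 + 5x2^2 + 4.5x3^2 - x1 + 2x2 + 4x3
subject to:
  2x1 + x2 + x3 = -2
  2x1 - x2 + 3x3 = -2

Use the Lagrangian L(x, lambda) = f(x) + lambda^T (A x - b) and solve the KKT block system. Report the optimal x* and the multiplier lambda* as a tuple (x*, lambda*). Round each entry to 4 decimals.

Form the Lagrangian:
  L(x, lambda) = (1/2) x^T Q x + c^T x + lambda^T (A x - b)
Stationarity (grad_x L = 0): Q x + c + A^T lambda = 0.
Primal feasibility: A x = b.

This gives the KKT block system:
  [ Q   A^T ] [ x     ]   [-c ]
  [ A    0  ] [ lambda ] = [ b ]

Solving the linear system:
  x*      = (-0.4688, -0.5312, -0.5312)
  lambda* = (1.8594, -0.5156)
  f(x*)   = -0.0156

x* = (-0.4688, -0.5312, -0.5312), lambda* = (1.8594, -0.5156)


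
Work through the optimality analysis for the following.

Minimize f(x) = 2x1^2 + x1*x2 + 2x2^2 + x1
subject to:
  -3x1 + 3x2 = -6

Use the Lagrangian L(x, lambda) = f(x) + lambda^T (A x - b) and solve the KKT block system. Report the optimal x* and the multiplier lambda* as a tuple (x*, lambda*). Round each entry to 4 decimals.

Form the Lagrangian:
  L(x, lambda) = (1/2) x^T Q x + c^T x + lambda^T (A x - b)
Stationarity (grad_x L = 0): Q x + c + A^T lambda = 0.
Primal feasibility: A x = b.

This gives the KKT block system:
  [ Q   A^T ] [ x     ]   [-c ]
  [ A    0  ] [ lambda ] = [ b ]

Solving the linear system:
  x*      = (0.9, -1.1)
  lambda* = (1.1667)
  f(x*)   = 3.95

x* = (0.9, -1.1), lambda* = (1.1667)


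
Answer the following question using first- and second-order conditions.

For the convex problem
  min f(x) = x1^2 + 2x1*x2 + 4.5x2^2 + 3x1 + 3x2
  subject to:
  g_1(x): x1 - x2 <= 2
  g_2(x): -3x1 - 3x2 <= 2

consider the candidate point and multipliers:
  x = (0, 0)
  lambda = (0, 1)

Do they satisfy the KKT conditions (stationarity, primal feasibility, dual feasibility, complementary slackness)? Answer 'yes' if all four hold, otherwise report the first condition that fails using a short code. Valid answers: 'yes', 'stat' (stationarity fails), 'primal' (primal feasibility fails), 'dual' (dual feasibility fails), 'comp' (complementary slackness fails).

Gradient of f: grad f(x) = Q x + c = (3, 3)
Constraint values g_i(x) = a_i^T x - b_i:
  g_1((0, 0)) = -2
  g_2((0, 0)) = -2
Stationarity residual: grad f(x) + sum_i lambda_i a_i = (0, 0)
  -> stationarity OK
Primal feasibility (all g_i <= 0): OK
Dual feasibility (all lambda_i >= 0): OK
Complementary slackness (lambda_i * g_i(x) = 0 for all i): FAILS

Verdict: the first failing condition is complementary_slackness -> comp.

comp


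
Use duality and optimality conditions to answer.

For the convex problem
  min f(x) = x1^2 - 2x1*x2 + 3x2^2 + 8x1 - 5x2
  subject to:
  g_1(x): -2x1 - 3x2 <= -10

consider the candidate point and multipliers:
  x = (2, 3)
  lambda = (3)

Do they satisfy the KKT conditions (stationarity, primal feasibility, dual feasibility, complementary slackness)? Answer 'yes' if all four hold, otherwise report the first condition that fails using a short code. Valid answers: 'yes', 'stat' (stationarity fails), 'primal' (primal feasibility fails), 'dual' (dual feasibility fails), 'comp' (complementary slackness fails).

Gradient of f: grad f(x) = Q x + c = (6, 9)
Constraint values g_i(x) = a_i^T x - b_i:
  g_1((2, 3)) = -3
Stationarity residual: grad f(x) + sum_i lambda_i a_i = (0, 0)
  -> stationarity OK
Primal feasibility (all g_i <= 0): OK
Dual feasibility (all lambda_i >= 0): OK
Complementary slackness (lambda_i * g_i(x) = 0 for all i): FAILS

Verdict: the first failing condition is complementary_slackness -> comp.

comp


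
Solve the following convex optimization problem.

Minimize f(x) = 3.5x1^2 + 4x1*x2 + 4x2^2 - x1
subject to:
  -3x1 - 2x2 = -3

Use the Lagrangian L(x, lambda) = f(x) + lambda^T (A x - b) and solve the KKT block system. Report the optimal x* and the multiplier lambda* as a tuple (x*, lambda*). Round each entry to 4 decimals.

Form the Lagrangian:
  L(x, lambda) = (1/2) x^T Q x + c^T x + lambda^T (A x - b)
Stationarity (grad_x L = 0): Q x + c + A^T lambda = 0.
Primal feasibility: A x = b.

This gives the KKT block system:
  [ Q   A^T ] [ x     ]   [-c ]
  [ A    0  ] [ lambda ] = [ b ]

Solving the linear system:
  x*      = (1, 0)
  lambda* = (2)
  f(x*)   = 2.5

x* = (1, 0), lambda* = (2)


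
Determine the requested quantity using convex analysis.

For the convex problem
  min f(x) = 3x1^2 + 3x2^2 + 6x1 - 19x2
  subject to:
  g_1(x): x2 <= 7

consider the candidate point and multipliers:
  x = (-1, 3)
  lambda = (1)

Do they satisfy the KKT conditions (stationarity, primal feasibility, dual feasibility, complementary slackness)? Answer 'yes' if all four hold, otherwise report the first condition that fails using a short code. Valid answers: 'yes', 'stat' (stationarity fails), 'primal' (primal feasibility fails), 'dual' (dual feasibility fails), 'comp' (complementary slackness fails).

Gradient of f: grad f(x) = Q x + c = (0, -1)
Constraint values g_i(x) = a_i^T x - b_i:
  g_1((-1, 3)) = -4
Stationarity residual: grad f(x) + sum_i lambda_i a_i = (0, 0)
  -> stationarity OK
Primal feasibility (all g_i <= 0): OK
Dual feasibility (all lambda_i >= 0): OK
Complementary slackness (lambda_i * g_i(x) = 0 for all i): FAILS

Verdict: the first failing condition is complementary_slackness -> comp.

comp


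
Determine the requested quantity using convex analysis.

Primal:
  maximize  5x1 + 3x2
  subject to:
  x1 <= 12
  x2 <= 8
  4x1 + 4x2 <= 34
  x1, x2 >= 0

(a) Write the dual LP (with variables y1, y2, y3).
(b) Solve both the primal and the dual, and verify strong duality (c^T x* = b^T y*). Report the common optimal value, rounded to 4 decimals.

The standard primal-dual pair for 'max c^T x s.t. A x <= b, x >= 0' is:
  Dual:  min b^T y  s.t.  A^T y >= c,  y >= 0.

So the dual LP is:
  minimize  12y1 + 8y2 + 34y3
  subject to:
    y1 + 4y3 >= 5
    y2 + 4y3 >= 3
    y1, y2, y3 >= 0

Solving the primal: x* = (8.5, 0).
  primal value c^T x* = 42.5.
Solving the dual: y* = (0, 0, 1.25).
  dual value b^T y* = 42.5.
Strong duality: c^T x* = b^T y*. Confirmed.

42.5


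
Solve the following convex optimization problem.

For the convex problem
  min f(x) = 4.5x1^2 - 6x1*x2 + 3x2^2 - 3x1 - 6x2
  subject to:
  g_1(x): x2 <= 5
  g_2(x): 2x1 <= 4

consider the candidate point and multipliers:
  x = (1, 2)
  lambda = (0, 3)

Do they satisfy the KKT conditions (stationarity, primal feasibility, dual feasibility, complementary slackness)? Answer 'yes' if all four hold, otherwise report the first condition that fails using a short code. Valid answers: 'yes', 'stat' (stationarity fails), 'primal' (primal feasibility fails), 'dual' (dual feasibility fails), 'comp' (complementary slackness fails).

Gradient of f: grad f(x) = Q x + c = (-6, 0)
Constraint values g_i(x) = a_i^T x - b_i:
  g_1((1, 2)) = -3
  g_2((1, 2)) = -2
Stationarity residual: grad f(x) + sum_i lambda_i a_i = (0, 0)
  -> stationarity OK
Primal feasibility (all g_i <= 0): OK
Dual feasibility (all lambda_i >= 0): OK
Complementary slackness (lambda_i * g_i(x) = 0 for all i): FAILS

Verdict: the first failing condition is complementary_slackness -> comp.

comp


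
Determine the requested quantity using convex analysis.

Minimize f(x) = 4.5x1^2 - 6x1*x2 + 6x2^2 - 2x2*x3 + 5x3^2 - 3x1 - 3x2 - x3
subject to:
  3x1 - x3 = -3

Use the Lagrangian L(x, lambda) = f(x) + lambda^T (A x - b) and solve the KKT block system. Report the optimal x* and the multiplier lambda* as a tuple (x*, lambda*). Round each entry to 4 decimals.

Form the Lagrangian:
  L(x, lambda) = (1/2) x^T Q x + c^T x + lambda^T (A x - b)
Stationarity (grad_x L = 0): Q x + c + A^T lambda = 0.
Primal feasibility: A x = b.

This gives the KKT block system:
  [ Q   A^T ] [ x     ]   [-c ]
  [ A    0  ] [ lambda ] = [ b ]

Solving the linear system:
  x*      = (-0.8621, -0.1121, 0.4138)
  lambda* = (3.3621)
  f(x*)   = 6.2974

x* = (-0.8621, -0.1121, 0.4138), lambda* = (3.3621)


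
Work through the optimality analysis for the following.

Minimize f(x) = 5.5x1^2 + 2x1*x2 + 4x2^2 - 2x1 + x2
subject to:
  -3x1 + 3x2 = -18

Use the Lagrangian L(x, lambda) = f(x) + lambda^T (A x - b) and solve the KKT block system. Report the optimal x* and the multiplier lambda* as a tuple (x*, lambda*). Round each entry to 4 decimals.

Form the Lagrangian:
  L(x, lambda) = (1/2) x^T Q x + c^T x + lambda^T (A x - b)
Stationarity (grad_x L = 0): Q x + c + A^T lambda = 0.
Primal feasibility: A x = b.

This gives the KKT block system:
  [ Q   A^T ] [ x     ]   [-c ]
  [ A    0  ] [ lambda ] = [ b ]

Solving the linear system:
  x*      = (2.6522, -3.3478)
  lambda* = (6.8261)
  f(x*)   = 57.1087

x* = (2.6522, -3.3478), lambda* = (6.8261)


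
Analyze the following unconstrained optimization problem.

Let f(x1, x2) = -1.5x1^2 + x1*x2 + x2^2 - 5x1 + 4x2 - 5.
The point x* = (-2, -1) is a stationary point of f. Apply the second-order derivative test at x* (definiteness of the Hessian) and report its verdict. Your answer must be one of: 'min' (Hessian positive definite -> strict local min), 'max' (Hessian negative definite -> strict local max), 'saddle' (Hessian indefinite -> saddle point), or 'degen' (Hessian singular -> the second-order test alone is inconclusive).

Compute the Hessian H = grad^2 f:
  H = [[-3, 1], [1, 2]]
Verify stationarity: grad f(x*) = H x* + g = (0, 0).
Eigenvalues of H: -3.1926, 2.1926.
Eigenvalues have mixed signs, so H is indefinite -> x* is a saddle point.

saddle


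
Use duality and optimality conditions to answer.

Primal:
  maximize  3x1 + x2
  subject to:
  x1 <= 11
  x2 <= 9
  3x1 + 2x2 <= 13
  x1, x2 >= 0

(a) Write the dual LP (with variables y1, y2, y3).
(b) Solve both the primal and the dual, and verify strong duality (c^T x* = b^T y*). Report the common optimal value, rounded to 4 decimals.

The standard primal-dual pair for 'max c^T x s.t. A x <= b, x >= 0' is:
  Dual:  min b^T y  s.t.  A^T y >= c,  y >= 0.

So the dual LP is:
  minimize  11y1 + 9y2 + 13y3
  subject to:
    y1 + 3y3 >= 3
    y2 + 2y3 >= 1
    y1, y2, y3 >= 0

Solving the primal: x* = (4.3333, 0).
  primal value c^T x* = 13.
Solving the dual: y* = (0, 0, 1).
  dual value b^T y* = 13.
Strong duality: c^T x* = b^T y*. Confirmed.

13


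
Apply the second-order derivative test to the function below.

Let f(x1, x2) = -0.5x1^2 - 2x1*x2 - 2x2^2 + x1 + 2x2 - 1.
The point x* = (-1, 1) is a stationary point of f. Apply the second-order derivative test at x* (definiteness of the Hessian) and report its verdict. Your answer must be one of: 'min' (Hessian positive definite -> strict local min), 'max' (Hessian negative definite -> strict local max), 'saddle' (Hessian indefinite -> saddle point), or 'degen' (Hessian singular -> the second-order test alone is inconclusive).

Compute the Hessian H = grad^2 f:
  H = [[-1, -2], [-2, -4]]
Verify stationarity: grad f(x*) = H x* + g = (0, 0).
Eigenvalues of H: -5, 0.
H has a zero eigenvalue (singular; negative semidefinite but not definite), so H is neither positive definite, negative definite, nor indefinite. The second-order test alone is inconclusive -> degen.
(Indeed, f is constant along the null direction of H through x*, so x* is not a strict local extremum.)

degen


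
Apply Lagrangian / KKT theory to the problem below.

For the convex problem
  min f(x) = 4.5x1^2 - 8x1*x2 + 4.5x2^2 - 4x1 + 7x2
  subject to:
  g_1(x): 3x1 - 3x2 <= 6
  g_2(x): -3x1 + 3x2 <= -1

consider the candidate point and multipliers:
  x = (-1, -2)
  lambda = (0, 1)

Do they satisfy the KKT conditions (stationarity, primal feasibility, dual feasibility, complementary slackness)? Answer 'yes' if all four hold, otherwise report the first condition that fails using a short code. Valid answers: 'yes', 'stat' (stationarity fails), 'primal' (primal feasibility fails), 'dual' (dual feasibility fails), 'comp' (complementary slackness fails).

Gradient of f: grad f(x) = Q x + c = (3, -3)
Constraint values g_i(x) = a_i^T x - b_i:
  g_1((-1, -2)) = -3
  g_2((-1, -2)) = -2
Stationarity residual: grad f(x) + sum_i lambda_i a_i = (0, 0)
  -> stationarity OK
Primal feasibility (all g_i <= 0): OK
Dual feasibility (all lambda_i >= 0): OK
Complementary slackness (lambda_i * g_i(x) = 0 for all i): FAILS

Verdict: the first failing condition is complementary_slackness -> comp.

comp


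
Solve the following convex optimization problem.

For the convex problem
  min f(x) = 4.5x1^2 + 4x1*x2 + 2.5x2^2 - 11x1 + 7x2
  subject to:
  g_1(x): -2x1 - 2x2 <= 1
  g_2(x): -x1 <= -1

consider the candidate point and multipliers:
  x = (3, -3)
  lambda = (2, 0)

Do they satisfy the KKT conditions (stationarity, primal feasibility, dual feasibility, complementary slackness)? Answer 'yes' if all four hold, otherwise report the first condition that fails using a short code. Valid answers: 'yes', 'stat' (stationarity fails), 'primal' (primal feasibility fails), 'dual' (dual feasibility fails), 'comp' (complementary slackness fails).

Gradient of f: grad f(x) = Q x + c = (4, 4)
Constraint values g_i(x) = a_i^T x - b_i:
  g_1((3, -3)) = -1
  g_2((3, -3)) = -2
Stationarity residual: grad f(x) + sum_i lambda_i a_i = (0, 0)
  -> stationarity OK
Primal feasibility (all g_i <= 0): OK
Dual feasibility (all lambda_i >= 0): OK
Complementary slackness (lambda_i * g_i(x) = 0 for all i): FAILS

Verdict: the first failing condition is complementary_slackness -> comp.

comp


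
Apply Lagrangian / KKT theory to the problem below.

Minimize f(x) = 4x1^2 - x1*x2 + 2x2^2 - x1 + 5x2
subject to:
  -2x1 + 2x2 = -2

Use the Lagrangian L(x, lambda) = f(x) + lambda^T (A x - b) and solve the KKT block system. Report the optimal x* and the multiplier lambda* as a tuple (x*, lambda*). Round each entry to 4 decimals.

Form the Lagrangian:
  L(x, lambda) = (1/2) x^T Q x + c^T x + lambda^T (A x - b)
Stationarity (grad_x L = 0): Q x + c + A^T lambda = 0.
Primal feasibility: A x = b.

This gives the KKT block system:
  [ Q   A^T ] [ x     ]   [-c ]
  [ A    0  ] [ lambda ] = [ b ]

Solving the linear system:
  x*      = (-0.1, -1.1)
  lambda* = (-0.35)
  f(x*)   = -3.05

x* = (-0.1, -1.1), lambda* = (-0.35)


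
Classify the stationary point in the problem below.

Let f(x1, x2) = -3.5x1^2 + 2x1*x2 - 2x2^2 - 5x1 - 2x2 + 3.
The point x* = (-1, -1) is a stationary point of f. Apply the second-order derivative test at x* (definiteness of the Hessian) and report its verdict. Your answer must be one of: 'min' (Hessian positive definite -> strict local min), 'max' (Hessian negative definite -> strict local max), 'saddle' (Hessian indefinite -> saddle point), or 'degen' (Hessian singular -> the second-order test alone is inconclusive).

Compute the Hessian H = grad^2 f:
  H = [[-7, 2], [2, -4]]
Verify stationarity: grad f(x*) = H x* + g = (0, 0).
Eigenvalues of H: -8, -3.
Both eigenvalues < 0, so H is negative definite -> x* is a strict local max.

max


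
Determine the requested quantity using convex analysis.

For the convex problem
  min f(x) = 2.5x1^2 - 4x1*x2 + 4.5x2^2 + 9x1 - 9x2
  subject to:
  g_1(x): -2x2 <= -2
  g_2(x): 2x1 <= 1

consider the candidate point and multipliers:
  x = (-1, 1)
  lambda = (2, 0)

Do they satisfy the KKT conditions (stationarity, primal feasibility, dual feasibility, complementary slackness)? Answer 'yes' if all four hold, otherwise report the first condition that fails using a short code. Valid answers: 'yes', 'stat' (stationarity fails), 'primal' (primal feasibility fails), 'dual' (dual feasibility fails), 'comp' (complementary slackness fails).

Gradient of f: grad f(x) = Q x + c = (0, 4)
Constraint values g_i(x) = a_i^T x - b_i:
  g_1((-1, 1)) = 0
  g_2((-1, 1)) = -3
Stationarity residual: grad f(x) + sum_i lambda_i a_i = (0, 0)
  -> stationarity OK
Primal feasibility (all g_i <= 0): OK
Dual feasibility (all lambda_i >= 0): OK
Complementary slackness (lambda_i * g_i(x) = 0 for all i): OK

Verdict: yes, KKT holds.

yes


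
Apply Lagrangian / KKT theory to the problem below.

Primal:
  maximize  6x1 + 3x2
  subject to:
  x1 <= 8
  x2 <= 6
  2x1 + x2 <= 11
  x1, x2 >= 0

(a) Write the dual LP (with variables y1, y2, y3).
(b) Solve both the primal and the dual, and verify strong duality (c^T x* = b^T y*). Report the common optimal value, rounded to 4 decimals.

The standard primal-dual pair for 'max c^T x s.t. A x <= b, x >= 0' is:
  Dual:  min b^T y  s.t.  A^T y >= c,  y >= 0.

So the dual LP is:
  minimize  8y1 + 6y2 + 11y3
  subject to:
    y1 + 2y3 >= 6
    y2 + y3 >= 3
    y1, y2, y3 >= 0

Solving the primal: x* = (5.5, 0).
  primal value c^T x* = 33.
Solving the dual: y* = (0, 0, 3).
  dual value b^T y* = 33.
Strong duality: c^T x* = b^T y*. Confirmed.

33


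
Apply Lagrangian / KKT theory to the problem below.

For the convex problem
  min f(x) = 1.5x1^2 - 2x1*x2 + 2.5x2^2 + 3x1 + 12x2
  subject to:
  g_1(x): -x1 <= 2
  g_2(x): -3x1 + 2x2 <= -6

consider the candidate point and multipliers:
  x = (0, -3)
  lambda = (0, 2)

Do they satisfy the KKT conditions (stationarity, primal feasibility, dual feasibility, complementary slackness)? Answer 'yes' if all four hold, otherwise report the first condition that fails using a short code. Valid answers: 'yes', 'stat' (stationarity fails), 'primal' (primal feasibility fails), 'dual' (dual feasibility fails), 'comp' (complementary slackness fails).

Gradient of f: grad f(x) = Q x + c = (9, -3)
Constraint values g_i(x) = a_i^T x - b_i:
  g_1((0, -3)) = -2
  g_2((0, -3)) = 0
Stationarity residual: grad f(x) + sum_i lambda_i a_i = (3, 1)
  -> stationarity FAILS
Primal feasibility (all g_i <= 0): OK
Dual feasibility (all lambda_i >= 0): OK
Complementary slackness (lambda_i * g_i(x) = 0 for all i): OK

Verdict: the first failing condition is stationarity -> stat.

stat


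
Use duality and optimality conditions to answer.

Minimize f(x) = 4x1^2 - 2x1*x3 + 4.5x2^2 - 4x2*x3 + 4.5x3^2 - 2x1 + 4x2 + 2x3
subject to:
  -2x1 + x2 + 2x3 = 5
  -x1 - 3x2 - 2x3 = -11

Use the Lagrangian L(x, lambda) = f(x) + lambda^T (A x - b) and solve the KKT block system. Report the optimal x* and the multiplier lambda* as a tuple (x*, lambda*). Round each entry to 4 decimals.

Form the Lagrangian:
  L(x, lambda) = (1/2) x^T Q x + c^T x + lambda^T (A x - b)
Stationarity (grad_x L = 0): Q x + c + A^T lambda = 0.
Primal feasibility: A x = b.

This gives the KKT block system:
  [ Q   A^T ] [ x     ]   [-c ]
  [ A    0  ] [ lambda ] = [ b ]

Solving the linear system:
  x*      = (0.6625, 2.0063, 2.1594)
  lambda* = (-2.3536, 3.6885)
  f(x*)   = 31.6799

x* = (0.6625, 2.0063, 2.1594), lambda* = (-2.3536, 3.6885)


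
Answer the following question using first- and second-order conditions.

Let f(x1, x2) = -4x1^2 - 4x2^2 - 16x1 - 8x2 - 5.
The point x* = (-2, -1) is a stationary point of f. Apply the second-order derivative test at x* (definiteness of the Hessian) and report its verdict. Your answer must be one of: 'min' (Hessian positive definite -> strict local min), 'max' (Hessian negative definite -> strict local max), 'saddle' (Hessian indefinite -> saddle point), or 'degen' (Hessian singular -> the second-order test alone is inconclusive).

Compute the Hessian H = grad^2 f:
  H = [[-8, 0], [0, -8]]
Verify stationarity: grad f(x*) = H x* + g = (0, 0).
Eigenvalues of H: -8, -8.
Both eigenvalues < 0, so H is negative definite -> x* is a strict local max.

max


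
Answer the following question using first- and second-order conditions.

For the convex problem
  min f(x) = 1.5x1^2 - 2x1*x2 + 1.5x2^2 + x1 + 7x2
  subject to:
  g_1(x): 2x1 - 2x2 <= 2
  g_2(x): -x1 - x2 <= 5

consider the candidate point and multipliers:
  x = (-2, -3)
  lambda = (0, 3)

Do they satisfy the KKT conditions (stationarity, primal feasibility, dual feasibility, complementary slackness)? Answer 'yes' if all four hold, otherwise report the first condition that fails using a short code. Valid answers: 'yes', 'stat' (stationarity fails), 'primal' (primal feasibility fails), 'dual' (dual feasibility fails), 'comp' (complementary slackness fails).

Gradient of f: grad f(x) = Q x + c = (1, 2)
Constraint values g_i(x) = a_i^T x - b_i:
  g_1((-2, -3)) = 0
  g_2((-2, -3)) = 0
Stationarity residual: grad f(x) + sum_i lambda_i a_i = (-2, -1)
  -> stationarity FAILS
Primal feasibility (all g_i <= 0): OK
Dual feasibility (all lambda_i >= 0): OK
Complementary slackness (lambda_i * g_i(x) = 0 for all i): OK

Verdict: the first failing condition is stationarity -> stat.

stat


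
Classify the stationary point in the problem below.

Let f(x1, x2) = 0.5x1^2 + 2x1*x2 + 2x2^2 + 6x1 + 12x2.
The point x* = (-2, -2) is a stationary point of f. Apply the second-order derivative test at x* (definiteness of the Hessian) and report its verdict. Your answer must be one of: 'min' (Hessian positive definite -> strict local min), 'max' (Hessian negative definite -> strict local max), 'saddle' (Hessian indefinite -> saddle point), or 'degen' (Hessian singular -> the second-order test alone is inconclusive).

Compute the Hessian H = grad^2 f:
  H = [[1, 2], [2, 4]]
Verify stationarity: grad f(x*) = H x* + g = (0, 0).
Eigenvalues of H: 0, 5.
H has a zero eigenvalue (singular; positive semidefinite but not definite), so H is neither positive definite, negative definite, nor indefinite. The second-order test alone is inconclusive -> degen.
(Indeed, f is constant along the null direction of H through x*, so x* is not a strict local extremum.)

degen


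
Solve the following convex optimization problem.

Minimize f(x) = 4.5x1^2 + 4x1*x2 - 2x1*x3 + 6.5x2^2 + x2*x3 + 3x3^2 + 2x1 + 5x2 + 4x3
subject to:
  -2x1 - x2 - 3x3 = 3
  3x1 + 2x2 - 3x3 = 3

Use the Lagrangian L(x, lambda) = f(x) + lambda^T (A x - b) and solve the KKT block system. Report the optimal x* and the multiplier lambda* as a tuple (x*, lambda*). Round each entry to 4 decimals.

Form the Lagrangian:
  L(x, lambda) = (1/2) x^T Q x + c^T x + lambda^T (A x - b)
Stationarity (grad_x L = 0): Q x + c + A^T lambda = 0.
Primal feasibility: A x = b.

This gives the KKT block system:
  [ Q   A^T ] [ x     ]   [-c ]
  [ A    0  ] [ lambda ] = [ b ]

Solving the linear system:
  x*      = (0.0748, -0.1247, -1.0083)
  lambda* = (0.3734, -1.1481)
  f(x*)   = -1.0915

x* = (0.0748, -0.1247, -1.0083), lambda* = (0.3734, -1.1481)


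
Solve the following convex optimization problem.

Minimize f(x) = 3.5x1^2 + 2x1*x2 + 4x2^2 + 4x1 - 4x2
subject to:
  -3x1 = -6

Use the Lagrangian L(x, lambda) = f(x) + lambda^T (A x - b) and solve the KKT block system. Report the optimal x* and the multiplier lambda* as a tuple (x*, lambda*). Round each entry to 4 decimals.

Form the Lagrangian:
  L(x, lambda) = (1/2) x^T Q x + c^T x + lambda^T (A x - b)
Stationarity (grad_x L = 0): Q x + c + A^T lambda = 0.
Primal feasibility: A x = b.

This gives the KKT block system:
  [ Q   A^T ] [ x     ]   [-c ]
  [ A    0  ] [ lambda ] = [ b ]

Solving the linear system:
  x*      = (2, 0)
  lambda* = (6)
  f(x*)   = 22

x* = (2, 0), lambda* = (6)


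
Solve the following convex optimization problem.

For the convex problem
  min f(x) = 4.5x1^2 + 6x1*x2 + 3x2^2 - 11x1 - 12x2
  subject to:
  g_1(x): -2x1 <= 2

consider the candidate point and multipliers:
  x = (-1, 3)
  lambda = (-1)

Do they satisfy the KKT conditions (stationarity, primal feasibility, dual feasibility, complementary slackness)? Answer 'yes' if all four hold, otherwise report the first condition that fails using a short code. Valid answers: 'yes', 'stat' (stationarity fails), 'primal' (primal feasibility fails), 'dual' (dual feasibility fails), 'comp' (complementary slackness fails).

Gradient of f: grad f(x) = Q x + c = (-2, 0)
Constraint values g_i(x) = a_i^T x - b_i:
  g_1((-1, 3)) = 0
Stationarity residual: grad f(x) + sum_i lambda_i a_i = (0, 0)
  -> stationarity OK
Primal feasibility (all g_i <= 0): OK
Dual feasibility (all lambda_i >= 0): FAILS
Complementary slackness (lambda_i * g_i(x) = 0 for all i): OK

Verdict: the first failing condition is dual_feasibility -> dual.

dual


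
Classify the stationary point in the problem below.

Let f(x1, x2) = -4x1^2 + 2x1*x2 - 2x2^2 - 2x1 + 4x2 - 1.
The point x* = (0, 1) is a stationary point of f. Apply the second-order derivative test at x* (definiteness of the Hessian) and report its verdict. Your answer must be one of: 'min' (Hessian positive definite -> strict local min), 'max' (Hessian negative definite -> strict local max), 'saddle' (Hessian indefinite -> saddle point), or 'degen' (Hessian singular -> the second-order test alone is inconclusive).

Compute the Hessian H = grad^2 f:
  H = [[-8, 2], [2, -4]]
Verify stationarity: grad f(x*) = H x* + g = (0, 0).
Eigenvalues of H: -8.8284, -3.1716.
Both eigenvalues < 0, so H is negative definite -> x* is a strict local max.

max


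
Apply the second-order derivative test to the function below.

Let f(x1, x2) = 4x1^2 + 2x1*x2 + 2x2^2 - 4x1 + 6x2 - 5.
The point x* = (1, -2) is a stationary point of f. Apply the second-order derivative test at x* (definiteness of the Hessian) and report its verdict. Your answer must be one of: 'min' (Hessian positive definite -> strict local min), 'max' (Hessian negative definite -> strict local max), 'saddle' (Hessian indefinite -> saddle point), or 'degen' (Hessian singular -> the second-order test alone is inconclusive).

Compute the Hessian H = grad^2 f:
  H = [[8, 2], [2, 4]]
Verify stationarity: grad f(x*) = H x* + g = (0, 0).
Eigenvalues of H: 3.1716, 8.8284.
Both eigenvalues > 0, so H is positive definite -> x* is a strict local min.

min


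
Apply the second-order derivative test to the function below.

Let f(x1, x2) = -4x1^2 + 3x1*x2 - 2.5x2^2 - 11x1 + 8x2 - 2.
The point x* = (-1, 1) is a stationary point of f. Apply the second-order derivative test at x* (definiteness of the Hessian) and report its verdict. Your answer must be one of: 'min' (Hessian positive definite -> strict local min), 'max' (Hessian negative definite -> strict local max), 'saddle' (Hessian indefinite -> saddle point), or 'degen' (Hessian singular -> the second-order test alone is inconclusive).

Compute the Hessian H = grad^2 f:
  H = [[-8, 3], [3, -5]]
Verify stationarity: grad f(x*) = H x* + g = (0, 0).
Eigenvalues of H: -9.8541, -3.1459.
Both eigenvalues < 0, so H is negative definite -> x* is a strict local max.

max


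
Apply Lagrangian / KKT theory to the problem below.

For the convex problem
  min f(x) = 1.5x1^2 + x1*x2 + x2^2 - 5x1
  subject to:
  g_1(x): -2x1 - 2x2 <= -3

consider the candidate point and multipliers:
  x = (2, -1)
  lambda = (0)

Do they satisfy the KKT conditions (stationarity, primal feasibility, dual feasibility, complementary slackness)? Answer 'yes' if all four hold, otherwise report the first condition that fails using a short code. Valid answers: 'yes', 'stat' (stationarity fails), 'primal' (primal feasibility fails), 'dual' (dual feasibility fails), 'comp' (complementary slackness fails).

Gradient of f: grad f(x) = Q x + c = (0, 0)
Constraint values g_i(x) = a_i^T x - b_i:
  g_1((2, -1)) = 1
Stationarity residual: grad f(x) + sum_i lambda_i a_i = (0, 0)
  -> stationarity OK
Primal feasibility (all g_i <= 0): FAILS
Dual feasibility (all lambda_i >= 0): OK
Complementary slackness (lambda_i * g_i(x) = 0 for all i): OK

Verdict: the first failing condition is primal_feasibility -> primal.

primal


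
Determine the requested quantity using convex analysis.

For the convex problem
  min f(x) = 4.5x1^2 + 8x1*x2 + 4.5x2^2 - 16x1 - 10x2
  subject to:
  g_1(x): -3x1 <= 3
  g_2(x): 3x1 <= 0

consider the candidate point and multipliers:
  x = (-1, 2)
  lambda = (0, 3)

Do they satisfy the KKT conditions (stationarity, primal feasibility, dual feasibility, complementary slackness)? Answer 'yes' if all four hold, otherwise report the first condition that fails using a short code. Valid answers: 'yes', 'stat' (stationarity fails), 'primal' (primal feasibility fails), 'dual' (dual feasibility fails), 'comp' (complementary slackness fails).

Gradient of f: grad f(x) = Q x + c = (-9, 0)
Constraint values g_i(x) = a_i^T x - b_i:
  g_1((-1, 2)) = 0
  g_2((-1, 2)) = -3
Stationarity residual: grad f(x) + sum_i lambda_i a_i = (0, 0)
  -> stationarity OK
Primal feasibility (all g_i <= 0): OK
Dual feasibility (all lambda_i >= 0): OK
Complementary slackness (lambda_i * g_i(x) = 0 for all i): FAILS

Verdict: the first failing condition is complementary_slackness -> comp.

comp


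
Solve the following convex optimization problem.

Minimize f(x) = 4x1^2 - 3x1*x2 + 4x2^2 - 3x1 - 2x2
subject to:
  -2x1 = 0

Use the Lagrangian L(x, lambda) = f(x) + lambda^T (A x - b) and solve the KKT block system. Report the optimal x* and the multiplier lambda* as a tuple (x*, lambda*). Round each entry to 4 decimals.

Form the Lagrangian:
  L(x, lambda) = (1/2) x^T Q x + c^T x + lambda^T (A x - b)
Stationarity (grad_x L = 0): Q x + c + A^T lambda = 0.
Primal feasibility: A x = b.

This gives the KKT block system:
  [ Q   A^T ] [ x     ]   [-c ]
  [ A    0  ] [ lambda ] = [ b ]

Solving the linear system:
  x*      = (0, 0.25)
  lambda* = (-1.875)
  f(x*)   = -0.25

x* = (0, 0.25), lambda* = (-1.875)


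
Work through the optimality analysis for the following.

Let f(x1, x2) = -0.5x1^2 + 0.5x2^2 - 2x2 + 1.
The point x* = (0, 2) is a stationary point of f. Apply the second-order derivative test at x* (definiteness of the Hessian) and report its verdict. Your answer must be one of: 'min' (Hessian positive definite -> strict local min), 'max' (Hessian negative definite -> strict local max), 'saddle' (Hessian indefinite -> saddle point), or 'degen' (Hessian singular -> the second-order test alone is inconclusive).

Compute the Hessian H = grad^2 f:
  H = [[-1, 0], [0, 1]]
Verify stationarity: grad f(x*) = H x* + g = (0, 0).
Eigenvalues of H: -1, 1.
Eigenvalues have mixed signs, so H is indefinite -> x* is a saddle point.

saddle


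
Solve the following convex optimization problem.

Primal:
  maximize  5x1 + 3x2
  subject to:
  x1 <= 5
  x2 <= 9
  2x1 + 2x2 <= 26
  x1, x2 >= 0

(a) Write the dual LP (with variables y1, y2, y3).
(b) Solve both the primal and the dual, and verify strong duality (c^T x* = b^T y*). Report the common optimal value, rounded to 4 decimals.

The standard primal-dual pair for 'max c^T x s.t. A x <= b, x >= 0' is:
  Dual:  min b^T y  s.t.  A^T y >= c,  y >= 0.

So the dual LP is:
  minimize  5y1 + 9y2 + 26y3
  subject to:
    y1 + 2y3 >= 5
    y2 + 2y3 >= 3
    y1, y2, y3 >= 0

Solving the primal: x* = (5, 8).
  primal value c^T x* = 49.
Solving the dual: y* = (2, 0, 1.5).
  dual value b^T y* = 49.
Strong duality: c^T x* = b^T y*. Confirmed.

49


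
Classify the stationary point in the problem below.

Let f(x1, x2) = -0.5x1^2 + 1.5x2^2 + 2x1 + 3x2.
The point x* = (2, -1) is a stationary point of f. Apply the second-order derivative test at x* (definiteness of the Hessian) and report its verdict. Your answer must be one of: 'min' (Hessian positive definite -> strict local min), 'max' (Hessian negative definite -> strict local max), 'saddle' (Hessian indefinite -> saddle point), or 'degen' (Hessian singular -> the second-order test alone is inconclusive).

Compute the Hessian H = grad^2 f:
  H = [[-1, 0], [0, 3]]
Verify stationarity: grad f(x*) = H x* + g = (0, 0).
Eigenvalues of H: -1, 3.
Eigenvalues have mixed signs, so H is indefinite -> x* is a saddle point.

saddle


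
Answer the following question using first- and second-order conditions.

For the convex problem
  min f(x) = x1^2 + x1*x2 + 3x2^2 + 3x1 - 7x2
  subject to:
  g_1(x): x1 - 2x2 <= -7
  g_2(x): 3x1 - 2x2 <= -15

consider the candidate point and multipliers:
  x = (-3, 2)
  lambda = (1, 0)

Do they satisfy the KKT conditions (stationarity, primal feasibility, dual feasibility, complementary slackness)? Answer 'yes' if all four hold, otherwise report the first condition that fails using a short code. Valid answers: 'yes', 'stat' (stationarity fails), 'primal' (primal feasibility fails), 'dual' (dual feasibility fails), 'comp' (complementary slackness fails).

Gradient of f: grad f(x) = Q x + c = (-1, 2)
Constraint values g_i(x) = a_i^T x - b_i:
  g_1((-3, 2)) = 0
  g_2((-3, 2)) = 2
Stationarity residual: grad f(x) + sum_i lambda_i a_i = (0, 0)
  -> stationarity OK
Primal feasibility (all g_i <= 0): FAILS
Dual feasibility (all lambda_i >= 0): OK
Complementary slackness (lambda_i * g_i(x) = 0 for all i): OK

Verdict: the first failing condition is primal_feasibility -> primal.

primal


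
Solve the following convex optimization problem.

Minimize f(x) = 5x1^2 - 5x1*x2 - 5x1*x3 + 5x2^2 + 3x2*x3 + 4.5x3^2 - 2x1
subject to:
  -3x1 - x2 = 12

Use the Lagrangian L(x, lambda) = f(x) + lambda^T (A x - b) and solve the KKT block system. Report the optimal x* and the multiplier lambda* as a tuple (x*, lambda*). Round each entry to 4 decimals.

Form the Lagrangian:
  L(x, lambda) = (1/2) x^T Q x + c^T x + lambda^T (A x - b)
Stationarity (grad_x L = 0): Q x + c + A^T lambda = 0.
Primal feasibility: A x = b.

This gives the KKT block system:
  [ Q   A^T ] [ x     ]   [-c ]
  [ A    0  ] [ lambda ] = [ b ]

Solving the linear system:
  x*      = (-3.345, -1.9651, -1.2033)
  lambda* = (-6.5359)
  f(x*)   = 42.5606

x* = (-3.345, -1.9651, -1.2033), lambda* = (-6.5359)


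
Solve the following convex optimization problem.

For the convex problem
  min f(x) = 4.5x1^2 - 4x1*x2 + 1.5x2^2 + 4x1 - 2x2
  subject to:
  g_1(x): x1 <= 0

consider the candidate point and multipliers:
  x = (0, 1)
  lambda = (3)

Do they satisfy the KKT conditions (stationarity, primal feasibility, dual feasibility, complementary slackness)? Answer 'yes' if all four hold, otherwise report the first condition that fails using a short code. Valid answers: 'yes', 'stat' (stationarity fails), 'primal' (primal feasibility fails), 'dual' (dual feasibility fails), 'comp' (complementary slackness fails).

Gradient of f: grad f(x) = Q x + c = (0, 1)
Constraint values g_i(x) = a_i^T x - b_i:
  g_1((0, 1)) = 0
Stationarity residual: grad f(x) + sum_i lambda_i a_i = (3, 1)
  -> stationarity FAILS
Primal feasibility (all g_i <= 0): OK
Dual feasibility (all lambda_i >= 0): OK
Complementary slackness (lambda_i * g_i(x) = 0 for all i): OK

Verdict: the first failing condition is stationarity -> stat.

stat


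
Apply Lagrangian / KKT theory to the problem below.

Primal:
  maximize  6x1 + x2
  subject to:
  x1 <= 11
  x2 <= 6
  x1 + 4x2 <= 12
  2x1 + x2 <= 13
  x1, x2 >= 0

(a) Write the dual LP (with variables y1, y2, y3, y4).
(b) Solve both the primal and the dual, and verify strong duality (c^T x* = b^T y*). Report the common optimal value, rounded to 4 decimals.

The standard primal-dual pair for 'max c^T x s.t. A x <= b, x >= 0' is:
  Dual:  min b^T y  s.t.  A^T y >= c,  y >= 0.

So the dual LP is:
  minimize  11y1 + 6y2 + 12y3 + 13y4
  subject to:
    y1 + y3 + 2y4 >= 6
    y2 + 4y3 + y4 >= 1
    y1, y2, y3, y4 >= 0

Solving the primal: x* = (6.5, 0).
  primal value c^T x* = 39.
Solving the dual: y* = (0, 0, 0, 3).
  dual value b^T y* = 39.
Strong duality: c^T x* = b^T y*. Confirmed.

39


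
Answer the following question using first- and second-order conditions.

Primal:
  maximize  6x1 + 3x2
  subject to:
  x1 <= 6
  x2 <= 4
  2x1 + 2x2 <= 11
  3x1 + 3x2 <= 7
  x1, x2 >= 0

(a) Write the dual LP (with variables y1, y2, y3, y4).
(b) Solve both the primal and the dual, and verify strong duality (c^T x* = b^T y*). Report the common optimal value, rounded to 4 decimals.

The standard primal-dual pair for 'max c^T x s.t. A x <= b, x >= 0' is:
  Dual:  min b^T y  s.t.  A^T y >= c,  y >= 0.

So the dual LP is:
  minimize  6y1 + 4y2 + 11y3 + 7y4
  subject to:
    y1 + 2y3 + 3y4 >= 6
    y2 + 2y3 + 3y4 >= 3
    y1, y2, y3, y4 >= 0

Solving the primal: x* = (2.3333, 0).
  primal value c^T x* = 14.
Solving the dual: y* = (0, 0, 0, 2).
  dual value b^T y* = 14.
Strong duality: c^T x* = b^T y*. Confirmed.

14


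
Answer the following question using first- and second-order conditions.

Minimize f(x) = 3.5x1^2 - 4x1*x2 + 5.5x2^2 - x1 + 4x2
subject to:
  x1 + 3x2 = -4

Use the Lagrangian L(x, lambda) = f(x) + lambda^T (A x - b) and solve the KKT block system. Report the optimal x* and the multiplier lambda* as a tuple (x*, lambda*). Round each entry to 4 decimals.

Form the Lagrangian:
  L(x, lambda) = (1/2) x^T Q x + c^T x + lambda^T (A x - b)
Stationarity (grad_x L = 0): Q x + c + A^T lambda = 0.
Primal feasibility: A x = b.

This gives the KKT block system:
  [ Q   A^T ] [ x     ]   [-c ]
  [ A    0  ] [ lambda ] = [ b ]

Solving the linear system:
  x*      = (-0.7245, -1.0918)
  lambda* = (1.7041)
  f(x*)   = 1.5867

x* = (-0.7245, -1.0918), lambda* = (1.7041)


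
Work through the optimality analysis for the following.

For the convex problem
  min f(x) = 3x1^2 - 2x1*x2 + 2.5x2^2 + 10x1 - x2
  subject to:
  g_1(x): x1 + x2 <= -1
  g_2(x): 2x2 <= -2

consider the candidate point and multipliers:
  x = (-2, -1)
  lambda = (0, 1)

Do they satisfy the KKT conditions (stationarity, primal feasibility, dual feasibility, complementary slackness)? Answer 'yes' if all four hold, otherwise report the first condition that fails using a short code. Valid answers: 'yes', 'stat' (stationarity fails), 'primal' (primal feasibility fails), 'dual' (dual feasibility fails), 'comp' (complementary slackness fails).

Gradient of f: grad f(x) = Q x + c = (0, -2)
Constraint values g_i(x) = a_i^T x - b_i:
  g_1((-2, -1)) = -2
  g_2((-2, -1)) = 0
Stationarity residual: grad f(x) + sum_i lambda_i a_i = (0, 0)
  -> stationarity OK
Primal feasibility (all g_i <= 0): OK
Dual feasibility (all lambda_i >= 0): OK
Complementary slackness (lambda_i * g_i(x) = 0 for all i): OK

Verdict: yes, KKT holds.

yes


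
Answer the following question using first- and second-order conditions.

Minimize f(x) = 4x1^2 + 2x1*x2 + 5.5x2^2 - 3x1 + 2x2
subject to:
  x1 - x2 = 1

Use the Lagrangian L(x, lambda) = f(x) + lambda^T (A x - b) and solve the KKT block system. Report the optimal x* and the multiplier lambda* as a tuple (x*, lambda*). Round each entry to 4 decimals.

Form the Lagrangian:
  L(x, lambda) = (1/2) x^T Q x + c^T x + lambda^T (A x - b)
Stationarity (grad_x L = 0): Q x + c + A^T lambda = 0.
Primal feasibility: A x = b.

This gives the KKT block system:
  [ Q   A^T ] [ x     ]   [-c ]
  [ A    0  ] [ lambda ] = [ b ]

Solving the linear system:
  x*      = (0.6087, -0.3913)
  lambda* = (-1.087)
  f(x*)   = -0.7609

x* = (0.6087, -0.3913), lambda* = (-1.087)


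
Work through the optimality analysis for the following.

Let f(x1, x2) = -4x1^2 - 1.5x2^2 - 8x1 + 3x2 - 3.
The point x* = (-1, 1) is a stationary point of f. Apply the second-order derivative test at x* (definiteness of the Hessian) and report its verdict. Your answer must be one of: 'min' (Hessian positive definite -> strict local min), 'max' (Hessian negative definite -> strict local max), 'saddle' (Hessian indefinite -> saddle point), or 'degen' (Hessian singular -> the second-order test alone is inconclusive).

Compute the Hessian H = grad^2 f:
  H = [[-8, 0], [0, -3]]
Verify stationarity: grad f(x*) = H x* + g = (0, 0).
Eigenvalues of H: -8, -3.
Both eigenvalues < 0, so H is negative definite -> x* is a strict local max.

max


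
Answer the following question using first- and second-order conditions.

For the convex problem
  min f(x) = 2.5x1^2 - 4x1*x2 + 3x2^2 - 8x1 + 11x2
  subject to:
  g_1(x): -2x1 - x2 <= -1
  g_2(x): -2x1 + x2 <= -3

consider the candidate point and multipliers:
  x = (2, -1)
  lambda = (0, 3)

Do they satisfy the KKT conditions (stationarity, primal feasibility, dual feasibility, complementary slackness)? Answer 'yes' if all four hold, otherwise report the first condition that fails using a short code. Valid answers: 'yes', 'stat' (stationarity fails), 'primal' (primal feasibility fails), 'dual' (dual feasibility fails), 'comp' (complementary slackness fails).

Gradient of f: grad f(x) = Q x + c = (6, -3)
Constraint values g_i(x) = a_i^T x - b_i:
  g_1((2, -1)) = -2
  g_2((2, -1)) = -2
Stationarity residual: grad f(x) + sum_i lambda_i a_i = (0, 0)
  -> stationarity OK
Primal feasibility (all g_i <= 0): OK
Dual feasibility (all lambda_i >= 0): OK
Complementary slackness (lambda_i * g_i(x) = 0 for all i): FAILS

Verdict: the first failing condition is complementary_slackness -> comp.

comp


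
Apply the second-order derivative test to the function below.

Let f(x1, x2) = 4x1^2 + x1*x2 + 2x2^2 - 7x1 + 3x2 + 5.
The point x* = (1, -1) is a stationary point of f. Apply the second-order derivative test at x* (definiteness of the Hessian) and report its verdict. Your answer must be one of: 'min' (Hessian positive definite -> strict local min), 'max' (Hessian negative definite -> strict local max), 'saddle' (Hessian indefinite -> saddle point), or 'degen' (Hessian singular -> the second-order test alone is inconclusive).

Compute the Hessian H = grad^2 f:
  H = [[8, 1], [1, 4]]
Verify stationarity: grad f(x*) = H x* + g = (0, 0).
Eigenvalues of H: 3.7639, 8.2361.
Both eigenvalues > 0, so H is positive definite -> x* is a strict local min.

min
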